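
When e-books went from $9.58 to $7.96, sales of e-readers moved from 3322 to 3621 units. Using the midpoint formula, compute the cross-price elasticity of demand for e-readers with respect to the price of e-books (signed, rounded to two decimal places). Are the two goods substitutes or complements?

-0.47; complements

%ΔQ_{e-readers} = (3621 − 3322)/avg = 299/3471.5 = 0.086129…
%ΔP_{e-books} = (7.96 − 9.58)/avg = -1.62/8.77 = -0.184720…
E_cross = (299/3471.5) / (-1.62/8.77) = -0.4662…
E_cross < 0 ⇒ the goods are complements.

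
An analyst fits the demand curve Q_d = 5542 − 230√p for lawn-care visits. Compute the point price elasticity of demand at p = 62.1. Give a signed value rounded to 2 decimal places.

dQ_d/dp = −230/(2√p) = -14.5933. At p = 62.1, Q_d = 3729.52.
Ed = (dQ_d/dp)·(p/Q_d) = (-14.5933) × (62.1/3729.52) = -0.2429…

-0.24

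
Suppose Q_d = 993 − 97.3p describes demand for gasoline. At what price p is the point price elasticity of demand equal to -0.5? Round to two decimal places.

3.40

Ed = −97.3p/(993 − 97.3p). Set this equal to -0.5:
97.3p = 0.5·(993 − 97.3p) ⇒ 97.3p(1 + 0.5) = 0.5·993
p = 0.5·993 / (97.3·1.5) = 3.4018…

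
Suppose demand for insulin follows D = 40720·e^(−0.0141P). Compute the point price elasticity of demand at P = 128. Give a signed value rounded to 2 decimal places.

dD/dP = −0.0141·D = -94.4522. At P = 128, D = 6698.74.
Ed = (dD/dP)·(P/D) = (-94.4522) × (128/6698.74) = -1.8048

-1.80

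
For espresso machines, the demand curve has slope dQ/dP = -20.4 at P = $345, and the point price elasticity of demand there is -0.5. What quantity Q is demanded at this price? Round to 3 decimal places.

Ed = (dQ/dP)·(P/Q) ⇒ Q = (dQ/dP)·P/Ed = (-20.4)·345/(-0.5) = 14076

14076.000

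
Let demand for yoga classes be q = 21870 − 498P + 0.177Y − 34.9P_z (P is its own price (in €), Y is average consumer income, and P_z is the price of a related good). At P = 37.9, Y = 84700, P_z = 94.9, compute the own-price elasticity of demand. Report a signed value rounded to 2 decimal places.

At the given values, q = 21870 − 498(37.9) + 0.177(84700) − 34.9(94.9) = 14675.69.
∂q/∂P = −498.
E = (-498) × (37.9/14675.69) = -1.2860…

-1.29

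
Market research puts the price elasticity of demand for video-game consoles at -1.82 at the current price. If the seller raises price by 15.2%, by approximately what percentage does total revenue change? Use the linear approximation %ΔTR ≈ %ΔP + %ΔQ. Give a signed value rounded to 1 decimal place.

-12.5%

%ΔQ ≈ Ed × %ΔP = (-1.82) × (+15.2%) = -27.6640%
%ΔTR ≈ %ΔP + %ΔQ = (+15.2%) + (-27.6640%) = -12.4640%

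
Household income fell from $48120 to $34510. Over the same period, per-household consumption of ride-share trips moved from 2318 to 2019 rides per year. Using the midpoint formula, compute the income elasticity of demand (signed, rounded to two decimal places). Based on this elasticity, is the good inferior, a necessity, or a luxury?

%ΔQ = (2019 − 2318)/[( 2318 + 2019)/2] = -299/2168.5 = -0.137883…
%ΔIncome = (34510 − 48120)/[( 48120 + 34510)/2] = -13610/41315 = -0.329420…
E_income = (-299/2168.5) / (-13610/41315) = 0.4185…
0 < E_income < 1 ⇒ normal good, necessity.

0.42; necessity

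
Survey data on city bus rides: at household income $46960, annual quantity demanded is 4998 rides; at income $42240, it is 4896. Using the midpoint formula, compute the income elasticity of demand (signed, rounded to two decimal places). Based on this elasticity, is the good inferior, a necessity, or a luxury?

%ΔQ = (4896 − 4998)/[( 4998 + 4896)/2] = -102/4947 = -0.020618…
%ΔIncome = (42240 − 46960)/[( 46960 + 42240)/2] = -4720/44600 = -0.105829…
E_income = (-102/4947) / (-4720/44600) = 0.1948…
0 < E_income < 1 ⇒ normal good, necessity.

0.19; necessity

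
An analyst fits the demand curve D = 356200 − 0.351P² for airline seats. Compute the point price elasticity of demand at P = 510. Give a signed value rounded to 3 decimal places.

dD/dP = −2·0.351·P = -358.02. At P = 510, D = 264904.9.
Ed = (dD/dP)·(P/D) = (-358.02) × (510/264904.9) = -0.68926…

-0.689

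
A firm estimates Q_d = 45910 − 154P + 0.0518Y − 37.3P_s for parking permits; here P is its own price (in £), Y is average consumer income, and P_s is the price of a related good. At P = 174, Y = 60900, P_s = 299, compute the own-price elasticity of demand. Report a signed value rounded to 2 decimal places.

At the given values, Q_d = 45910 − 154(174) + 0.0518(60900) − 37.3(299) = 11115.92.
∂Q_d/∂P = −154.
E = (-154) × (174/11115.92) = -2.4105…

-2.41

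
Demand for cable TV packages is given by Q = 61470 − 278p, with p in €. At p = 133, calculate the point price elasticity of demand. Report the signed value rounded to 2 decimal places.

dQ/dp = −278. At p = 133, Q = 61470 − 278(133) = 24496.
Ed = (dQ/dp)·(p/Q) = −278 × (133/24496) = -1.5093…

-1.51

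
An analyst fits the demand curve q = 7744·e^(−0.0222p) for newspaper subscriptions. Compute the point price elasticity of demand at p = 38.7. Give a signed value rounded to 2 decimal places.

-0.86

dq/dp = −0.0222·q = -72.8113. At p = 38.7, q = 3279.79.
Ed = (dq/dp)·(p/q) = (-72.8113) × (38.7/3279.79) = -0.8591…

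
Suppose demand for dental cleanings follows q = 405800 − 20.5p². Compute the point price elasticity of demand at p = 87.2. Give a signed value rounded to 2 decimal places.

-1.25

dq/dp = −2·20.5·p = -3575.2. At p = 87.2, q = 249921.28.
Ed = (dq/dp)·(p/q) = (-3575.2) × (87.2/249921.28) = -1.2474…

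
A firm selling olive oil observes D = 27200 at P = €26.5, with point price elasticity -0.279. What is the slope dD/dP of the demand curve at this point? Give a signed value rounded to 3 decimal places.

-286.370

Ed = (dD/dP)·(P/D) ⇒ dD/dP = Ed·D/P = (-0.279)·27200/26.5 = -286.36981…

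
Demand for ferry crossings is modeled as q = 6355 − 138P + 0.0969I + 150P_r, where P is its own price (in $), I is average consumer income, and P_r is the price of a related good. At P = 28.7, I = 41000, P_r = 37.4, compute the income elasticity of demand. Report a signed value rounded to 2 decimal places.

At the given values, q = 6355 − 138(28.7) + 0.0969(41000) + 150(37.4) = 11977.3.
∂q/∂I = 0.0969.
E = (0.0969) × (41000/11977.3) = 0.3317…

0.33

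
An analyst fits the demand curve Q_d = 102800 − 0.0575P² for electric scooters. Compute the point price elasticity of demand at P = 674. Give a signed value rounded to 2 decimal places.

dQ_d/dP = −2·0.0575·P = -77.51. At P = 674, Q_d = 76679.13.
Ed = (dQ_d/dP)·(P/Q_d) = (-77.51) × (674/76679.13) = -0.6813…

-0.68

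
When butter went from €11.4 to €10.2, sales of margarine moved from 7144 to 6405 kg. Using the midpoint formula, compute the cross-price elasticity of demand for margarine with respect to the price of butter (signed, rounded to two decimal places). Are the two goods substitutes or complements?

%ΔQ_{margarine} = (6405 − 7144)/avg = -739/6774.5 = -0.109085…
%ΔP_{butter} = (10.2 − 11.4)/avg = -1.2/10.8 = -0.111111…
E_cross = (-739/6774.5) / (-1.2/10.8) = 0.9817…
E_cross > 0 ⇒ the goods are substitutes.

0.98; substitutes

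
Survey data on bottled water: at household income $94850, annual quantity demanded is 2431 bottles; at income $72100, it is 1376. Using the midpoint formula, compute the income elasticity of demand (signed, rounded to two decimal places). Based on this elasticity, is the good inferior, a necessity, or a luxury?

%ΔQ = (1376 − 2431)/[( 2431 + 1376)/2] = -1055/1903.5 = -0.554242…
%ΔIncome = (72100 − 94850)/[( 94850 + 72100)/2] = -22750/83475 = -0.272536…
E_income = (-1055/1903.5) / (-22750/83475) = 2.0336…
E_income > 1 ⇒ normal good, luxury.

2.03; luxury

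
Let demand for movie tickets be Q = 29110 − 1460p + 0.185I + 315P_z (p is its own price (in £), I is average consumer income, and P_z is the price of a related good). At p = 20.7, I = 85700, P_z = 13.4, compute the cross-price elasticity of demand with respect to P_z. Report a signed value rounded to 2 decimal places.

0.22

At the given values, Q = 29110 − 1460(20.7) + 0.185(85700) + 315(13.4) = 18963.5.
∂Q/∂P_z = 315.
E = (315) × (13.4/18963.5) = 0.2225…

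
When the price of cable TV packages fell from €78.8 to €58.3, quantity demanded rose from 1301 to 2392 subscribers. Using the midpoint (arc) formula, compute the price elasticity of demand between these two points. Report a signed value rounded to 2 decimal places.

-1.98

%ΔQ = (2392 − 1301) / [(1301 + 2392)/2] = 1091/1846.5 = 0.590847…
%ΔP = (58.3 − 78.8) / [(78.8 + 58.3)/2] = -20.5/68.55 = -0.299051…
Arc Ed = %ΔQ / %ΔP = (1091/1846.5) / (-20.5/68.55) = -1.9757…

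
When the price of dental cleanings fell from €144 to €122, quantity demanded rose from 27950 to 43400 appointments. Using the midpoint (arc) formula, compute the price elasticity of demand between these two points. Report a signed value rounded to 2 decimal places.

-2.62

%ΔQ = (43400 − 27950) / [(27950 + 43400)/2] = 15450/35675 = 0.433076…
%ΔP = (122 − 144) / [(144 + 122)/2] = -22/133 = -0.165413…
Arc Ed = %ΔQ / %ΔP = (15450/35675) / (-22/133) = -2.6181…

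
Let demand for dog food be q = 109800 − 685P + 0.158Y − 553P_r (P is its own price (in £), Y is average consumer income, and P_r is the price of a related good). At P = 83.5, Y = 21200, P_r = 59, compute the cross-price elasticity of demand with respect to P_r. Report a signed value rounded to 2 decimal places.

-1.40

At the given values, q = 109800 − 685(83.5) + 0.158(21200) − 553(59) = 23325.1.
∂q/∂P_r = -553.
E = (-553) × (59/23325.1) = -1.3987…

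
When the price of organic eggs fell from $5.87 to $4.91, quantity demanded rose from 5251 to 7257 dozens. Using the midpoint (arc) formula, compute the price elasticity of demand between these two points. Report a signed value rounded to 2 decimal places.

%ΔQ = (7257 − 5251) / [(5251 + 7257)/2] = 2006/6254 = 0.320754…
%ΔP = (4.91 − 5.87) / [(5.87 + 4.91)/2] = -0.96/5.39 = -0.178107…
Arc Ed = %ΔQ / %ΔP = (2006/6254) / (-0.96/5.39) = -1.8009…

-1.80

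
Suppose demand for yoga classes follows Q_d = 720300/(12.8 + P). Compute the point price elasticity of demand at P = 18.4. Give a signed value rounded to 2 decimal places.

-0.59

dQ_d/dP = −720300/(12.8 + P)² = -739.953. At P = 18.4, Q_d = 23086.5.
Ed = (dQ_d/dP)·(P/Q_d) = (-739.953) × (18.4/23086.5) = -0.5897…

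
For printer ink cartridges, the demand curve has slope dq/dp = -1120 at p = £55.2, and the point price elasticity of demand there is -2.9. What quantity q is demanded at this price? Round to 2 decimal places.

Ed = (dq/dp)·(p/q) ⇒ q = (dq/dp)·p/Ed = (-1120)·55.2/(-2.9) = 21318.6206…

21318.62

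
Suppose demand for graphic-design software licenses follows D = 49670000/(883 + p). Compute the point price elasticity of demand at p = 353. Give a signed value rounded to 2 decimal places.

-0.29

dD/dp = −49670000/(883 + p)² = -32.513. At p = 353, D = 40186.1.
Ed = (dD/dp)·(p/D) = (-32.513) × (353/40186.1) = -0.2855…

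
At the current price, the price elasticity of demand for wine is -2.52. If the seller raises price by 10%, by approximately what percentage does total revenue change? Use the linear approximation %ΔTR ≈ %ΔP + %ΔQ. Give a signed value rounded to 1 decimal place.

-15.2%

%ΔQ ≈ Ed × %ΔP = (-2.52) × (+10%) = -25.2000%
%ΔTR ≈ %ΔP + %ΔQ = (+10%) + (-25.2000%) = -15.2000%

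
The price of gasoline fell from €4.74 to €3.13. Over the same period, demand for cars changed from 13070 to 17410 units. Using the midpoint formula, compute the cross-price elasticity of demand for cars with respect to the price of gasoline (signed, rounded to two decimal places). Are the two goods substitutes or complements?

%ΔQ_{cars} = (17410 − 13070)/avg = 4340/15240 = 0.284776…
%ΔP_{gasoline} = (3.13 − 4.74)/avg = -1.61/3.935 = -0.409148…
E_cross = (4340/15240) / (-1.61/3.935) = -0.6960…
E_cross < 0 ⇒ the goods are complements.

-0.70; complements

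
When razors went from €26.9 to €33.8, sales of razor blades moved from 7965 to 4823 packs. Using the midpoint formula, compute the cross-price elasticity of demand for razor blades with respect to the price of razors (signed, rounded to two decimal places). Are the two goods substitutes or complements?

%ΔQ_{razor blades} = (4823 − 7965)/avg = -3142/6394 = -0.491398…
%ΔP_{razors} = (33.8 − 26.9)/avg = 6.9/30.35 = 0.227347…
E_cross = (-3142/6394) / (6.9/30.35) = -2.1614…
E_cross < 0 ⇒ the goods are complements.

-2.16; complements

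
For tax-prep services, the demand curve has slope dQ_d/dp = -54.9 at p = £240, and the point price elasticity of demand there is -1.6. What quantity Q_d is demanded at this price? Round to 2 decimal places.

8235.00

Ed = (dQ_d/dp)·(p/Q_d) ⇒ Q_d = (dQ_d/dp)·p/Ed = (-54.9)·240/(-1.6) = 8235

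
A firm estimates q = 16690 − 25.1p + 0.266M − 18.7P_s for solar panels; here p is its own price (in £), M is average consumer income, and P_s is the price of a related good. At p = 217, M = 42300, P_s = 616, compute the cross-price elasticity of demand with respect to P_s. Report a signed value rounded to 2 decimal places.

At the given values, q = 16690 − 25.1(217) + 0.266(42300) − 18.7(616) = 10975.9.
∂q/∂P_s = -18.7.
E = (-18.7) × (616/10975.9) = -1.0494…

-1.05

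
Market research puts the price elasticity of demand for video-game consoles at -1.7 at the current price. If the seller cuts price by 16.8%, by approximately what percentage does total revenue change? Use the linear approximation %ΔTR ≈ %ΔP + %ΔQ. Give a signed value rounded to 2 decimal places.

%ΔQ ≈ Ed × %ΔP = (-1.7) × (-16.8%) = +28.5600%
%ΔTR ≈ %ΔP + %ΔQ = (-16.8%) + (+28.5600%) = +11.7600%

+11.76%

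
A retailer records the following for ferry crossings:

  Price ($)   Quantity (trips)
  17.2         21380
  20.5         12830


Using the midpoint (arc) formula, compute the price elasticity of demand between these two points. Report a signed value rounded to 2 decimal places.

%ΔQ = (12830 − 21380) / [(21380 + 12830)/2] = -8550/17105 = -0.499853…
%ΔP = (20.5 − 17.2) / [(17.2 + 20.5)/2] = 3.3/18.85 = 0.175066…
Arc Ed = %ΔQ / %ΔP = (-8550/17105) / (3.3/18.85) = -2.8552…

-2.86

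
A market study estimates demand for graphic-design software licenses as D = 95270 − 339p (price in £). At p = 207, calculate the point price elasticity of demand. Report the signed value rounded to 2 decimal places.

dD/dp = −339. At p = 207, D = 95270 − 339(207) = 25097.
Ed = (dD/dp)·(p/D) = −339 × (207/25097) = -2.7960…

-2.80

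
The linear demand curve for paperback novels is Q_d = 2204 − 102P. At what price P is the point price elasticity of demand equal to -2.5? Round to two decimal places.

15.43

Ed = −102P/(2204 − 102P). Set this equal to -2.5:
102P = 2.5·(2204 − 102P) ⇒ 102P(1 + 2.5) = 2.5·2204
P = 2.5·2204 / (102·3.5) = 15.4341…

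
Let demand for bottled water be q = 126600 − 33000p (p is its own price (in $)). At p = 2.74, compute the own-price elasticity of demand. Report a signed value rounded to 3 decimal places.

-2.499

At the given values, q = 126600 − 33000(2.74) = 36180.
∂q/∂p = −33000.
E = (-33000) × (2.74/36180) = -2.49917…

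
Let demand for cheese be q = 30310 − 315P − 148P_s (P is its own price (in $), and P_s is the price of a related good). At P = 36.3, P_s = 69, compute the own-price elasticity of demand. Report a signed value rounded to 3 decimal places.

At the given values, q = 30310 − 315(36.3) − 148(69) = 8663.5.
∂q/∂P = −315.
E = (-315) × (36.3/8663.5) = -1.31984…

-1.320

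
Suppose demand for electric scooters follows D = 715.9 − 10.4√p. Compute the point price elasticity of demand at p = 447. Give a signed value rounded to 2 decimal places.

-0.22

dD/dp = −10.4/(2√p) = -0.245952. At p = 447, D = 496.019.
Ed = (dD/dp)·(p/D) = (-0.245952) × (447/496.019) = -0.2216…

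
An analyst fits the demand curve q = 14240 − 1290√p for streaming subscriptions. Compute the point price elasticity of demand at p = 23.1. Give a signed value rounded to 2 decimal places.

-0.39

dq/dp = −1290/(2√p) = -134.2. At p = 23.1, q = 8039.94.
Ed = (dq/dp)·(p/q) = (-134.2) × (23.1/8039.94) = -0.3855…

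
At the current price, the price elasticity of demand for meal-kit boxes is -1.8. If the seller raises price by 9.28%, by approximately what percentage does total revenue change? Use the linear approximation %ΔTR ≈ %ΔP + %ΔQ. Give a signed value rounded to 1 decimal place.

%ΔQ ≈ Ed × %ΔP = (-1.8) × (+9.28%) = -16.7040%
%ΔTR ≈ %ΔP + %ΔQ = (+9.28%) + (-16.7040%) = -7.4240%

-7.4%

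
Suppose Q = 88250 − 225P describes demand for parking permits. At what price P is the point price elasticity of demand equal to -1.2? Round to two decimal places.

213.94

Ed = −225P/(88250 − 225P). Set this equal to -1.2:
225P = 1.2·(88250 − 225P) ⇒ 225P(1 + 1.2) = 1.2·88250
P = 1.2·88250 / (225·2.2) = 213.9393…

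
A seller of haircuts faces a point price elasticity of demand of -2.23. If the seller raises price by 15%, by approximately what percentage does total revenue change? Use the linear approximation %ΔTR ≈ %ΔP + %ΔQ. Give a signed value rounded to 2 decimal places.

%ΔQ ≈ Ed × %ΔP = (-2.23) × (+15%) = -33.4500%
%ΔTR ≈ %ΔP + %ΔQ = (+15%) + (-33.4500%) = -18.4500%

-18.45%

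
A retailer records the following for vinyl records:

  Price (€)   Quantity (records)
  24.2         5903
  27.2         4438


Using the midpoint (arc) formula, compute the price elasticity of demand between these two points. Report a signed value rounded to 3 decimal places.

%ΔQ = (4438 − 5903) / [(5903 + 4438)/2] = -1465/5170.5 = -0.283338…
%ΔP = (27.2 − 24.2) / [(24.2 + 27.2)/2] = 3/25.7 = 0.116731…
Arc Ed = %ΔQ / %ΔP = (-1465/5170.5) / (3/25.7) = -2.42726…

-2.427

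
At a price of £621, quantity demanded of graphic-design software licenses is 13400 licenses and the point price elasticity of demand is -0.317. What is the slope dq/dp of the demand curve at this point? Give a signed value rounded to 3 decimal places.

Ed = (dq/dp)·(p/q) ⇒ dq/dp = Ed·q/p = (-0.317)·13400/621 = -6.84025…

-6.840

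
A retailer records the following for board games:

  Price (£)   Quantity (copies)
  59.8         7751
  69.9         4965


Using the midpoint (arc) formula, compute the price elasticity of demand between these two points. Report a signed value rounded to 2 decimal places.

-2.81

%ΔQ = (4965 − 7751) / [(7751 + 4965)/2] = -2786/6358 = -0.438188…
%ΔP = (69.9 − 59.8) / [(59.8 + 69.9)/2] = 10.1/64.85 = 0.155744…
Arc Ed = %ΔQ / %ΔP = (-2786/6358) / (10.1/64.85) = -2.8135…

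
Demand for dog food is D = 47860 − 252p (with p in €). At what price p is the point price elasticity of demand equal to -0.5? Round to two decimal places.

63.31

Ed = −252p/(47860 − 252p). Set this equal to -0.5:
252p = 0.5·(47860 − 252p) ⇒ 252p(1 + 0.5) = 0.5·47860
p = 0.5·47860 / (252·1.5) = 63.3068…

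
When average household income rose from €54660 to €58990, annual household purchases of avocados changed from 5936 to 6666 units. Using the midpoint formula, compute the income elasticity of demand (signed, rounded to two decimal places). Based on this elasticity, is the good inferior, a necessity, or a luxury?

1.52; luxury

%ΔQ = (6666 − 5936)/[( 5936 + 6666)/2] = 730/6301 = 0.115854…
%ΔIncome = (58990 − 54660)/[( 54660 + 58990)/2] = 4330/56825 = 0.076198…
E_income = (730/6301) / (4330/56825) = 1.5204…
E_income > 1 ⇒ normal good, luxury.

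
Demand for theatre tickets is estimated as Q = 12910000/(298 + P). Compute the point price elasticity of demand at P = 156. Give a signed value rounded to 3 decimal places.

dQ/dP = −12910000/(298 + P)² = -62.6346. At P = 156, Q = 28436.1.
Ed = (dQ/dP)·(P/Q) = (-62.6346) × (156/28436.1) = -0.34361…

-0.344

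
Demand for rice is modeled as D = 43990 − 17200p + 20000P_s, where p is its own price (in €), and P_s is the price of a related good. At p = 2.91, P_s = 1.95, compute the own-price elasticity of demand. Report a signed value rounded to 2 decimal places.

At the given values, D = 43990 − 17200(2.91) + 20000(1.95) = 32938.
∂D/∂p = −17200.
E = (-17200) × (2.91/32938) = -1.5195…

-1.52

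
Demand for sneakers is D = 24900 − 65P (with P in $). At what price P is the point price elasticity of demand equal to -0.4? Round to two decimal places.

109.45

Ed = −65P/(24900 − 65P). Set this equal to -0.4:
65P = 0.4·(24900 − 65P) ⇒ 65P(1 + 0.4) = 0.4·24900
P = 0.4·24900 / (65·1.4) = 109.4505…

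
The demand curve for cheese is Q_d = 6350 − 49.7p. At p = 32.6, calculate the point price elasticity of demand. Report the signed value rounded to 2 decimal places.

dQ_d/dp = −49.7. At p = 32.6, Q_d = 6350 − 49.7(32.6) = 4729.78.
Ed = (dQ_d/dp)·(p/Q_d) = −49.7 × (32.6/4729.78) = -0.3425…

-0.34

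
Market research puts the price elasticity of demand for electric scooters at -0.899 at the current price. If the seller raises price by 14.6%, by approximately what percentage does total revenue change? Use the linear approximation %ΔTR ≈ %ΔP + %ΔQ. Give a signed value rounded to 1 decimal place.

%ΔQ ≈ Ed × %ΔP = (-0.899) × (+14.6%) = -13.1254%
%ΔTR ≈ %ΔP + %ΔQ = (+14.6%) + (-13.1254%) = +1.4746%

+1.5%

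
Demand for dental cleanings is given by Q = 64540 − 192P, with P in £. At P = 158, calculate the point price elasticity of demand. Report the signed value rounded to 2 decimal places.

dQ/dP = −192. At P = 158, Q = 64540 − 192(158) = 34204.
Ed = (dQ/dP)·(P/Q) = −192 × (158/34204) = -0.8869…

-0.89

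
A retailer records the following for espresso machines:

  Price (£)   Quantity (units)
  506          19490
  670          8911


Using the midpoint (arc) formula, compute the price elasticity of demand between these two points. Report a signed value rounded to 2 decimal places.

%ΔQ = (8911 − 19490) / [(19490 + 8911)/2] = -10579/14200.5 = -0.744973…
%ΔP = (670 − 506) / [(506 + 670)/2] = 164/588 = 0.278911…
Arc Ed = %ΔQ / %ΔP = (-10579/14200.5) / (164/588) = -2.6710…

-2.67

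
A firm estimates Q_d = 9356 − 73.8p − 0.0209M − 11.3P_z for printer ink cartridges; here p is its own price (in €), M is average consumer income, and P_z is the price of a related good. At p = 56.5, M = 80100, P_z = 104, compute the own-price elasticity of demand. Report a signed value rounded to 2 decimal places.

-1.78

At the given values, Q_d = 9356 − 73.8(56.5) − 0.0209(80100) − 11.3(104) = 2337.01.
∂Q_d/∂p = −73.8.
E = (-73.8) × (56.5/2337.01) = -1.7842…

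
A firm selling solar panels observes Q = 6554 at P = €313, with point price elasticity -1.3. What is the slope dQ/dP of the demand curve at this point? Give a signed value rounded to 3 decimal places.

Ed = (dQ/dP)·(P/Q) ⇒ dQ/dP = Ed·Q/P = (-1.3)·6554/313 = -27.22108…

-27.221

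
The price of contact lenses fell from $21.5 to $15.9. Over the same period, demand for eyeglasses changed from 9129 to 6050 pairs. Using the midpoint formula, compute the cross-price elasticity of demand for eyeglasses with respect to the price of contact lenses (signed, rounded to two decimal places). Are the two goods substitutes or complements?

1.35; substitutes

%ΔQ_{eyeglasses} = (6050 − 9129)/avg = -3079/7589.5 = -0.405692…
%ΔP_{contact lenses} = (15.9 − 21.5)/avg = -5.6/18.7 = -0.299465…
E_cross = (-3079/7589.5) / (-5.6/18.7) = 1.3547…
E_cross > 0 ⇒ the goods are substitutes.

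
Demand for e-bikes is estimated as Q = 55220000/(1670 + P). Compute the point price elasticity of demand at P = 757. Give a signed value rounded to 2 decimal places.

dQ/dP = −55220000/(1670 + P)² = -9.37469. At P = 757, Q = 22752.4.
Ed = (dQ/dP)·(P/Q) = (-9.37469) × (757/22752.4) = -0.3119…

-0.31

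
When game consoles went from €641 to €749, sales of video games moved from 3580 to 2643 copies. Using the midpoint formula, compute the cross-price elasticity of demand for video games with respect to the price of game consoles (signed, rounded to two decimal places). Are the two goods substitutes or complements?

-1.94; complements

%ΔQ_{video games} = (2643 − 3580)/avg = -937/3111.5 = -0.301140…
%ΔP_{game consoles} = (749 − 641)/avg = 108/695 = 0.155395…
E_cross = (-937/3111.5) / (108/695) = -1.9378…
E_cross < 0 ⇒ the goods are complements.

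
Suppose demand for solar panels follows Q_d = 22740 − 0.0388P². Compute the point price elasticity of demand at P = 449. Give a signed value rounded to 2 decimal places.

-1.05

dQ_d/dP = −2·0.0388·P = -34.8424. At P = 449, Q_d = 14917.8812.
Ed = (dQ_d/dP)·(P/Q_d) = (-34.8424) × (449/14917.8812) = -1.0486…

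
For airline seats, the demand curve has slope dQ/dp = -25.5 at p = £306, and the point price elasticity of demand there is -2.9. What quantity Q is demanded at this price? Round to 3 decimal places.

Ed = (dQ/dp)·(p/Q) ⇒ Q = (dQ/dp)·p/Ed = (-25.5)·306/(-2.9) = 2690.68965…

2690.690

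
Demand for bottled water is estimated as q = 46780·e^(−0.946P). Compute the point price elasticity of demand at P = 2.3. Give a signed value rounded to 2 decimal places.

dq/dP = −0.946·q = -5023.58. At P = 2.3, q = 5310.34.
Ed = (dq/dP)·(P/q) = (-5023.58) × (2.3/5310.34) = -2.1758

-2.18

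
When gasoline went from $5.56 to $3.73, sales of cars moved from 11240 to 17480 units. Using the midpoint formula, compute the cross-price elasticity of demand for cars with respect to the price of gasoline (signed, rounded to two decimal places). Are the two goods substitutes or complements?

%ΔQ_{cars} = (17480 − 11240)/avg = 6240/14360 = 0.434540…
%ΔP_{gasoline} = (3.73 − 5.56)/avg = -1.83/4.645 = -0.393972…
E_cross = (6240/14360) / (-1.83/4.645) = -1.1029…
E_cross < 0 ⇒ the goods are complements.

-1.10; complements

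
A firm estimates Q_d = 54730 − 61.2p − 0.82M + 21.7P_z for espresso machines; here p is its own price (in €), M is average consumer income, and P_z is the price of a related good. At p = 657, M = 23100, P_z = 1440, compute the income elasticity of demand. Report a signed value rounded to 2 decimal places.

-0.71

At the given values, Q_d = 54730 − 61.2(657) − 0.82(23100) + 21.7(1440) = 26827.6.
∂Q_d/∂M = -0.82.
E = (-0.82) × (23100/26827.6) = -0.7060…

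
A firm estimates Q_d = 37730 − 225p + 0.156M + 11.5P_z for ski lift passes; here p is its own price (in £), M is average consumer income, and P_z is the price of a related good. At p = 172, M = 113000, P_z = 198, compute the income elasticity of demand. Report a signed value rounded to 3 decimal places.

0.931

At the given values, Q_d = 37730 − 225(172) + 0.156(113000) + 11.5(198) = 18935.
∂Q_d/∂M = 0.156.
E = (0.156) × (113000/18935) = 0.93097…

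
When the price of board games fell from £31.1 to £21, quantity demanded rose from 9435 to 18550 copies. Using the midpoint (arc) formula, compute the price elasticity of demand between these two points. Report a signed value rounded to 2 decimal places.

-1.68

%ΔQ = (18550 − 9435) / [(9435 + 18550)/2] = 9115/13992.5 = 0.651420…
%ΔP = (21 − 31.1) / [(31.1 + 21)/2] = -10.1/26.05 = -0.387715…
Arc Ed = %ΔQ / %ΔP = (9115/13992.5) / (-10.1/26.05) = -1.6801…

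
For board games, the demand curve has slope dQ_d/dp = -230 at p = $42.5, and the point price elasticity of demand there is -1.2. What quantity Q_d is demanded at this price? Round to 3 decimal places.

Ed = (dQ_d/dp)·(p/Q_d) ⇒ Q_d = (dQ_d/dp)·p/Ed = (-230)·42.5/(-1.2) = 8145.83333…

8145.833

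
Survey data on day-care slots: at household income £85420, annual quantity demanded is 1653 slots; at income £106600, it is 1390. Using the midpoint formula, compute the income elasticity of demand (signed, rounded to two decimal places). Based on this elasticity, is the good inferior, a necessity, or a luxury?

-0.78; inferior

%ΔQ = (1390 − 1653)/[( 1653 + 1390)/2] = -263/1521.5 = -0.172855…
%ΔIncome = (106600 − 85420)/[( 85420 + 106600)/2] = 21180/96010 = 0.220602…
E_income = (-263/1521.5) / (21180/96010) = -0.7835…
E_income < 0 ⇒ inferior good.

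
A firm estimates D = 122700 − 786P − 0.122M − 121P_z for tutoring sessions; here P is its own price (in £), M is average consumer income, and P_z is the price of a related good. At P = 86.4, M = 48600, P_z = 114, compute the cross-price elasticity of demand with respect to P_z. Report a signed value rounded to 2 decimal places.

-0.39

At the given values, D = 122700 − 786(86.4) − 0.122(48600) − 121(114) = 35066.4.
∂D/∂P_z = -121.
E = (-121) × (114/35066.4) = -0.3933…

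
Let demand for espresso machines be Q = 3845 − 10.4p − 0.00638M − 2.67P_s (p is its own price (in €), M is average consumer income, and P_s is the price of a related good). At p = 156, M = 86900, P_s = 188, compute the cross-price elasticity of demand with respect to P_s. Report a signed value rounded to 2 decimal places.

-0.43

At the given values, Q = 3845 − 10.4(156) − 0.00638(86900) − 2.67(188) = 1166.218.
∂Q/∂P_s = -2.67.
E = (-2.67) × (188/1166.218) = -0.4304…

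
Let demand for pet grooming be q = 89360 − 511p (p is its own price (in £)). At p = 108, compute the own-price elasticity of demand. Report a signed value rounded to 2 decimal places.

-1.62

At the given values, q = 89360 − 511(108) = 34172.
∂q/∂p = −511.
E = (-511) × (108/34172) = -1.6150…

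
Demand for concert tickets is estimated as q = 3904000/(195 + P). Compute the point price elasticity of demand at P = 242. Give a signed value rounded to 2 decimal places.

dq/dP = −3904000/(195 + P)² = -20.4431. At P = 242, q = 8933.64.
Ed = (dq/dP)·(P/q) = (-20.4431) × (242/8933.64) = -0.5537…

-0.55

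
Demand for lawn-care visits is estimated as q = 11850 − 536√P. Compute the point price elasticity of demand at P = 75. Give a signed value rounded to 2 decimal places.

-0.32

dq/dP = −536/(2√P) = -30.946. At P = 75, q = 7208.1.
Ed = (dq/dP)·(P/q) = (-30.946) × (75/7208.1) = -0.3219…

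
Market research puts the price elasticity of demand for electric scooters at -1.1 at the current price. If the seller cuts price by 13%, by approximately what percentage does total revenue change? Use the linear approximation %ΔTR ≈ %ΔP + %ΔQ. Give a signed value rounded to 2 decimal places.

%ΔQ ≈ Ed × %ΔP = (-1.1) × (-13%) = +14.3000%
%ΔTR ≈ %ΔP + %ΔQ = (-13%) + (+14.3000%) = +1.3000%

+1.30%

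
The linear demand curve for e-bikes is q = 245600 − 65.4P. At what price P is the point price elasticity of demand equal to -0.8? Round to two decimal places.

1669.05

Ed = −65.4P/(245600 − 65.4P). Set this equal to -0.8:
65.4P = 0.8·(245600 − 65.4P) ⇒ 65.4P(1 + 0.8) = 0.8·245600
P = 0.8·245600 / (65.4·1.8) = 1669.0451…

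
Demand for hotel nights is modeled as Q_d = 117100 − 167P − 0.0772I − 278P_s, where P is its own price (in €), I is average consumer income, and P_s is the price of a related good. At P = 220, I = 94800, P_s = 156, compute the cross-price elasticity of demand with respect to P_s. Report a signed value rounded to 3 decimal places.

At the given values, Q_d = 117100 − 167(220) − 0.0772(94800) − 278(156) = 29673.44.
∂Q_d/∂P_s = -278.
E = (-278) × (156/29673.44) = -1.46150…

-1.462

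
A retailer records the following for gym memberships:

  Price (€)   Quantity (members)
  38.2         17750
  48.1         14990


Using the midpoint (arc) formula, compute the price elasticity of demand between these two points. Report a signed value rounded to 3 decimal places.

%ΔQ = (14990 − 17750) / [(17750 + 14990)/2] = -2760/16370 = -0.168601…
%ΔP = (48.1 − 38.2) / [(38.2 + 48.1)/2] = 9.9/43.15 = 0.229432…
Arc Ed = %ΔQ / %ΔP = (-2760/16370) / (9.9/43.15) = -0.73486…

-0.735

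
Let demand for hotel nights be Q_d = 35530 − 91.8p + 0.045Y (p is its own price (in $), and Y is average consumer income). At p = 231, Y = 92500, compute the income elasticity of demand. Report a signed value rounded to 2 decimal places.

At the given values, Q_d = 35530 − 91.8(231) + 0.045(92500) = 18486.7.
∂Q_d/∂Y = 0.045.
E = (0.045) × (92500/18486.7) = 0.2251…

0.23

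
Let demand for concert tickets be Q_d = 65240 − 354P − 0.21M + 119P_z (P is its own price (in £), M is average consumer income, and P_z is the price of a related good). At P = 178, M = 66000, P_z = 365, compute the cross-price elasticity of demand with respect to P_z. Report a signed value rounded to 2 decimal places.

At the given values, Q_d = 65240 − 354(178) − 0.21(66000) + 119(365) = 31803.
∂Q_d/∂P_z = 119.
E = (119) × (365/31803) = 1.3657…

1.37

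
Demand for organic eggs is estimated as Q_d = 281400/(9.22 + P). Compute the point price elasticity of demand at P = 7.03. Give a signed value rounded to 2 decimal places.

-0.43

dQ_d/dP = −281400/(9.22 + P)² = -1065.66. At P = 7.03, Q_d = 17316.9.
Ed = (dQ_d/dP)·(P/Q_d) = (-1065.66) × (7.03/17316.9) = -0.4326…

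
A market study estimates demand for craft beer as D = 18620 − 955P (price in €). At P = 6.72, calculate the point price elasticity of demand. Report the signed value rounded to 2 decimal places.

-0.53

dD/dP = −955. At P = 6.72, D = 18620 − 955(6.72) = 12202.4.
Ed = (dD/dP)·(P/D) = −955 × (6.72/12202.4) = -0.5259…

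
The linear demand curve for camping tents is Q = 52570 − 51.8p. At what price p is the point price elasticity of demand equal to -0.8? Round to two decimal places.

451.05

Ed = −51.8p/(52570 − 51.8p). Set this equal to -0.8:
51.8p = 0.8·(52570 − 51.8p) ⇒ 51.8p(1 + 0.8) = 0.8·52570
p = 0.8·52570 / (51.8·1.8) = 451.0510…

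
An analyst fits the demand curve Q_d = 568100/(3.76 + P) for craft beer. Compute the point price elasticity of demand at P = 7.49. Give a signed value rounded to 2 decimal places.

-0.67

dQ_d/dP = −568100/(3.76 + P)² = -4488.69. At P = 7.49, Q_d = 50497.8.
Ed = (dQ_d/dP)·(P/Q_d) = (-4488.69) × (7.49/50497.8) = -0.6657…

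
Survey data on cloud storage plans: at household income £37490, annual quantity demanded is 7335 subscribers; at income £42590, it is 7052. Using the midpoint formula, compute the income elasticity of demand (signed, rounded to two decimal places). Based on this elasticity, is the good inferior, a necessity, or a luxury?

%ΔQ = (7052 − 7335)/[( 7335 + 7052)/2] = -283/7193.5 = -0.039341…
%ΔIncome = (42590 − 37490)/[( 37490 + 42590)/2] = 5100/40040 = 0.127372…
E_income = (-283/7193.5) / (5100/40040) = -0.3088…
E_income < 0 ⇒ inferior good.

-0.31; inferior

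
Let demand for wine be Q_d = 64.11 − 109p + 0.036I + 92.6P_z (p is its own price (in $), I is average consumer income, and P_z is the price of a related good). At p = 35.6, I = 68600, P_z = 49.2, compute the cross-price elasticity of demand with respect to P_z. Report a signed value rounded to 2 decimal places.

1.42

At the given values, Q_d = 64.11 − 109(35.6) + 0.036(68600) + 92.6(49.2) = 3209.23.
∂Q_d/∂P_z = 92.6.
E = (92.6) × (49.2/3209.23) = 1.4196…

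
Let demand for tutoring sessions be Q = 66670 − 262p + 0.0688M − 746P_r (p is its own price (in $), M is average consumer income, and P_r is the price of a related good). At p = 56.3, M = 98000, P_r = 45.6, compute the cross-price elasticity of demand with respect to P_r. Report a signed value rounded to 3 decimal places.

-1.380

At the given values, Q = 66670 − 262(56.3) + 0.0688(98000) − 746(45.6) = 24644.2.
∂Q/∂P_r = -746.
E = (-746) × (45.6/24644.2) = -1.38034…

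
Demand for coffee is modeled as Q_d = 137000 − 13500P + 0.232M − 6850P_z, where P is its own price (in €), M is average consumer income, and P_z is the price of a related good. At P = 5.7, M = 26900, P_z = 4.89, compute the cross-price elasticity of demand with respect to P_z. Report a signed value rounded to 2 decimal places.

At the given values, Q_d = 137000 − 13500(5.7) + 0.232(26900) − 6850(4.89) = 32794.3.
∂Q_d/∂P_z = -6850.
E = (-6850) × (4.89/32794.3) = -1.0214…

-1.02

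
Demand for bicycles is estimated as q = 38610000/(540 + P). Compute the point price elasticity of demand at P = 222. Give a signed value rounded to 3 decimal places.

-0.291

dq/dP = −38610000/(540 + P)² = -66.4951. At P = 222, q = 50669.3.
Ed = (dq/dP)·(P/q) = (-66.4951) × (222/50669.3) = -0.29133…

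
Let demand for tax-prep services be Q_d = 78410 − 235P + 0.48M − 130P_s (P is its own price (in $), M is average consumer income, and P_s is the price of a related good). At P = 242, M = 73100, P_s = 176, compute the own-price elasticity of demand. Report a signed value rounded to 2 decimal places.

-1.69

At the given values, Q_d = 78410 − 235(242) + 0.48(73100) − 130(176) = 33748.
∂Q_d/∂P = −235.
E = (-235) × (242/33748) = -1.6851…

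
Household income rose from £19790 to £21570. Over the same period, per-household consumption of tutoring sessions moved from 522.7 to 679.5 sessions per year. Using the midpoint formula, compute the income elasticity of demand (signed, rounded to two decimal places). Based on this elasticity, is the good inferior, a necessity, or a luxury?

3.03; luxury

%ΔQ = (679.5 − 522.7)/[( 522.7 + 679.5)/2] = 156.8/601.1 = 0.260855…
%ΔIncome = (21570 − 19790)/[( 19790 + 21570)/2] = 1780/20680 = 0.086073…
E_income = (156.8/601.1) / (1780/20680) = 3.0306…
E_income > 1 ⇒ normal good, luxury.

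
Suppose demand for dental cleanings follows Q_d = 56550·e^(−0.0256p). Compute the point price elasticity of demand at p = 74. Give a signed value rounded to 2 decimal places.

dQ_d/dp = −0.0256·Q_d = -217.743. At p = 74, Q_d = 8505.6.
Ed = (dQ_d/dp)·(p/Q_d) = (-217.743) × (74/8505.6) = -1.8944

-1.89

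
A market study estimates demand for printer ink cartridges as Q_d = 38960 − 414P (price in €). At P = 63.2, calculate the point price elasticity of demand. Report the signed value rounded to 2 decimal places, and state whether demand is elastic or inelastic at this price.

dQ_d/dP = −414. At P = 63.2, Q_d = 38960 − 414(63.2) = 12795.2.
Ed = (dQ_d/dP)·(P/Q_d) = −414 × (63.2/12795.2) = -2.0448…
|Ed| = 2.04 > 1, so demand is elastic.

-2.04; elastic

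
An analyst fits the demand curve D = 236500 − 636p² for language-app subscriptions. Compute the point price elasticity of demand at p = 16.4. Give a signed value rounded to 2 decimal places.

-5.23

dD/dp = −2·636·p = -20860.8. At p = 16.4, D = 65441.44.
Ed = (dD/dp)·(p/D) = (-20860.8) × (16.4/65441.44) = -5.2278…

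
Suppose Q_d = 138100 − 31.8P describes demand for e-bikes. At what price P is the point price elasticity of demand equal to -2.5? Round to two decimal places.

3101.98

Ed = −31.8P/(138100 − 31.8P). Set this equal to -2.5:
31.8P = 2.5·(138100 − 31.8P) ⇒ 31.8P(1 + 2.5) = 2.5·138100
P = 2.5·138100 / (31.8·3.5) = 3101.9766…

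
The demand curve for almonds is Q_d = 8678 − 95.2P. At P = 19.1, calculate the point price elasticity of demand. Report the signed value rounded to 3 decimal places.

-0.265

dQ_d/dP = −95.2. At P = 19.1, Q_d = 8678 − 95.2(19.1) = 6859.68.
Ed = (dQ_d/dP)·(P/Q_d) = −95.2 × (19.1/6859.68) = -0.26507…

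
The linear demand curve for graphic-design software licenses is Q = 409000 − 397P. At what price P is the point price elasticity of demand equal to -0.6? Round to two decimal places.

386.34

Ed = −397P/(409000 − 397P). Set this equal to -0.6:
397P = 0.6·(409000 − 397P) ⇒ 397P(1 + 0.6) = 0.6·409000
P = 0.6·409000 / (397·1.6) = 386.3350…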